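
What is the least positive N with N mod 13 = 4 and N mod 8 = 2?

82

x ≡ 2 (mod 8) gives x ∈ {2, 10, 18, 26, 34, 42, 50, 58, …}.
The first of these with x mod 13 = 4 is 82.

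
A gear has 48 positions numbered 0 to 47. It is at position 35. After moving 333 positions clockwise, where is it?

333 − 6·48 = 45, so 333 ≡ 45 (mod 48).
(35 + 45) mod 48 = 32.

32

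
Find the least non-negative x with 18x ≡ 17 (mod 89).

85

The inverse of 18 mod 89 is 5 (since 18·5 = 90 ≡ 1).
So x ≡ 5·17 = 85 ≡ 85 (mod 89).
Check: 18·85 = 1530 = 17·89 + 17.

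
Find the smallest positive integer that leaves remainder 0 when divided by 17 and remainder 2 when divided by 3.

17

x ≡ 2 (mod 3) gives x ∈ {2, 5, 8, 11, 14, 17}.
The first of these with x mod 17 = 0 is 17.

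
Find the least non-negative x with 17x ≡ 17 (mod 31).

The inverse of 17 mod 31 is 11 (since 17·11 = 187 ≡ 1).
So x ≡ 11·17 = 187 ≡ 1 (mod 31).
Check: 17·1 = 17 = 0·31 + 17.

1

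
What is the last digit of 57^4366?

Powers of 7 mod 10 repeat with period 4: 7, 9, 3, 1.
4366 mod 4 = 2, so the last digit matches 7^2 = 9.

9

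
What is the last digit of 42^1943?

Last digits of 2^n: 2, 4, 8, 6 (period 4).
1943 mod 4 = 3, so the last digit matches 2^3 = 8.

8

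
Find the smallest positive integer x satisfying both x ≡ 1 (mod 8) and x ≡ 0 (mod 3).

x ≡ 0 (mod 3) gives x ∈ {0, 3, 6, 9}.
The first of these with x mod 8 = 1 is 9.

9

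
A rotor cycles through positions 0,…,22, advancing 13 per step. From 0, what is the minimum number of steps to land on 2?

9

13⁻¹ ≡ 16 (mod 23) because 13·16 = 208 = 9·23 + 1.
So x ≡ 16·2 = 32 ≡ 9 (mod 23).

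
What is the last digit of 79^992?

The units digit of 79^n cycles with period 2: 9, 1, …
992 mod 2 = 0, so the last digit matches 9^2 = 1.

1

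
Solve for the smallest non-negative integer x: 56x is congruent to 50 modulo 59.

The inverse of 56 mod 59 is 39 (since 56·39 = 2184 ≡ 1).
Multiplying both sides by 39: x ≡ 39·50 = 1950 ≡ 3 (mod 59).

3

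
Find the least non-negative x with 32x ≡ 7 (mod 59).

50

32⁻¹ ≡ 24 (mod 59) because 32·24 = 768 = 13·59 + 1.
Multiplying both sides by 24: x ≡ 24·7 = 168 ≡ 50 (mod 59).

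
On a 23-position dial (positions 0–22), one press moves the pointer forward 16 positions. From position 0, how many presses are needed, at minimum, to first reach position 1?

23 = 1·16 + 7
16 = 2·7 + 2
7 = 3·2 + 1
2 = 2·1 + 0
Back-substituting gives 16·13 ≡ 1 (mod 23).

13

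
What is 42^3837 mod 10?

2

Powers of 2 mod 10 repeat with period 4: 2, 4, 8, 6.
3837 leaves remainder 1 on division by 4, so 42^3837 ends in 2.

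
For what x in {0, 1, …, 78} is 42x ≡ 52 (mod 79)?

5

The inverse of 42 mod 79 is 32 (since 42·32 = 1344 ≡ 1).
So x ≡ 32·52 = 1664 ≡ 5 (mod 79).
Check: 42·5 = 210 = 2·79 + 52.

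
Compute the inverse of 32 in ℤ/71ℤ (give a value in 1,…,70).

32·20 = 640 = 9·71 + 1, so 32⁻¹ ≡ 20 (mod 71).

20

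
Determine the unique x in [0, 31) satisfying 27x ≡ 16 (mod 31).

27⁻¹ ≡ 23 (mod 31) because 27·23 = 621 = 20·31 + 1.
Multiplying both sides by 23: x ≡ 23·16 = 368 ≡ 27 (mod 31).

27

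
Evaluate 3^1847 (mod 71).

By repeated squaring mod 71: 3^1≡3, 3^2≡9, 3^4≡10, 3^8≡29, 3^16≡60, 3^32≡50, 3^64≡15, 3^128≡12, 3^256≡2, 3^512≡4, 3^1024≡16.
1847 = 1 + 2 + 4 + 16 + 32 + 256 + 512 + 1024, so 3^1847 ≡ 3·9·10·60·50·2·4·16 ≡ 49 (mod 71).

49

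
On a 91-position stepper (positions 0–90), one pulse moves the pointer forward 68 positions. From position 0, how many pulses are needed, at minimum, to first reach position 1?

87

91 = 1·68 + 23
68 = 2·23 + 22
23 = 1·22 + 1
22 = 22·1 + 0
Back-substituting gives 68·87 ≡ 1 (mod 91).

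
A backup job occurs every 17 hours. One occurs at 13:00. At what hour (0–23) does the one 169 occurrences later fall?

169·17 = 2873.
Dividing 2873 by 24 gives quotient 119 and remainder 17.
(13 + 17) mod 24 = 6.

6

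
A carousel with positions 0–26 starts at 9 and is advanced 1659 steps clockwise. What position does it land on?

1659 mod 27 = 12 (since 61·27 = 1647).
(9 + 12) mod 27 = 21.

21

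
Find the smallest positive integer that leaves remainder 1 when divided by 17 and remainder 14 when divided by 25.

239

x ≡ 1 (mod 17) gives x ∈ {1, 18, 35, 52, 69, 86, 103, 120, …}.
The first of these with x mod 25 = 14 is 239.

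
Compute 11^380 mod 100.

Square-and-reduce mod 100: 11^1≡11, 11^2≡21, 11^4≡41, 11^8≡81, 11^16≡61, 11^32≡21, 11^64≡41, 11^128≡81, 11^256≡61.
380 = 4 + 8 + 16 + 32 + 64 + 256, so 11^380 ≡ 41·81·61·21·41·61 ≡ 1 (mod 100).

1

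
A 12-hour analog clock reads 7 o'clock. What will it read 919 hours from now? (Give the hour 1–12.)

919 = 76·12 + 7, so 919 mod 12 = 7.
7 + 7 → 2 on a 12-hour dial.

2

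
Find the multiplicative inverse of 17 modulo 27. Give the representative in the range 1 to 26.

8

27 = 1·17 + 10
17 = 1·10 + 7
10 = 1·7 + 3
7 = 2·3 + 1
3 = 3·1 + 0
Back-substituting gives 17·8 ≡ 1 (mod 27).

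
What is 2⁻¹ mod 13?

2·7 = 14 = 1·13 + 1, so 2⁻¹ ≡ 7 (mod 13).

7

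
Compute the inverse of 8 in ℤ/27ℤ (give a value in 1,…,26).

17

8·17 = 136 = 5·27 + 1, so 8⁻¹ ≡ 17 (mod 27).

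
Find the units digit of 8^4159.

2

The units digit of 8^n cycles with period 4: 8, 4, 2, 6, …
4159 mod 4 = 3, so the last digit matches 8^3 = 2.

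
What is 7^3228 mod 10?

Powers of 7 mod 10 repeat with period 4: 7, 9, 3, 1.
3228 leaves remainder 0 on division by 4, so 7^3228 ends in 1.

1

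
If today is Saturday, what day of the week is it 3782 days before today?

Dividing 3782 by 7 gives quotient 540 and remainder 2.
Saturday − 2 days → Thursday.

Thursday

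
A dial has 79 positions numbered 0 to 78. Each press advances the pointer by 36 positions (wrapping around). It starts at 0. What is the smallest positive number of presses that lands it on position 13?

64

The inverse of 36 mod 79 is 11 (since 36·11 = 396 ≡ 1).
So x ≡ 11·13 = 143 ≡ 64 (mod 79).
Check: 36·64 = 2304 = 29·79 + 13.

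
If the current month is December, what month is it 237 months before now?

March

Dividing 237 by 12 gives quotient 19 and remainder 9.
December − 9 months → March.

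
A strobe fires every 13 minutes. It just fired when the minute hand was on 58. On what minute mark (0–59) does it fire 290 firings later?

290·13 = 3770.
3770 = 62·60 + 50, so 3770 mod 60 = 50.
(58 + 50) mod 60 = 48.

48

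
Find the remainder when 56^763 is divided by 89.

Successive squares of 56 mod 89: 56^1≡56, 56^2≡21, 56^4≡85, 56^8≡16, 56^16≡78, 56^32≡32, 56^64≡45, 56^128≡67, 56^256≡39, 56^512≡8.
Since 763 = 1 + 2 + 8 + 16 + 32 + 64 + 128 + 512 in binary, 56^763 ≡ 56·21·16·78·32·45·67·8 ≡ 59 (mod 89).

59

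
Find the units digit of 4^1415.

4

The units digit of 4^n cycles with period 2: 4, 6, …
1415 leaves remainder 1 on division by 2, so 4^1415 ends in 4.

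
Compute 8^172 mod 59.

Square-and-reduce mod 59: 8^1≡8, 8^2≡5, 8^4≡25, 8^8≡35, 8^16≡45, 8^32≡19, 8^64≡7, 8^128≡49.
172 = 4 + 8 + 32 + 128, so 8^172 ≡ 25·35·19·49 ≡ 12 (mod 59).

12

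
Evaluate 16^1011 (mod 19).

By repeated squaring mod 19: 16^1≡16, 16^2≡9, 16^4≡5, 16^8≡6, 16^16≡17, 16^32≡4, 16^64≡16, 16^128≡9, 16^256≡5, 16^512≡6.
Since 1011 = 1 + 2 + 16 + 32 + 64 + 128 + 256 + 512 in binary, 16^1011 ≡ 16·9·17·4·16·9·5·6 ≡ 11 (mod 19).

11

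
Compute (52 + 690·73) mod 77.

64

690·73 = 50370.
50370 − 654·77 = 12, so 50370 ≡ 12 (mod 77).
(52 + 12) mod 77 = 64.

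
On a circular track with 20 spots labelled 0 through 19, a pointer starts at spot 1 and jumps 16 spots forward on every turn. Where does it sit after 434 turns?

434·16 = 6944.
6944 mod 20 = 4 (since 347·20 = 6940).
(1 + 4) mod 20 = 5.

5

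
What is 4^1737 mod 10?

4

Powers of 4 mod 10 repeat with period 2: 4, 6.
1737 mod 2 = 1, so the last digit matches 4^1 = 4.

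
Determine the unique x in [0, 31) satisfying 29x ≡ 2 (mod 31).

30

29⁻¹ ≡ 15 (mod 31) because 29·15 = 435 = 14·31 + 1.
Multiplying both sides by 15: x ≡ 15·2 = 30 ≡ 30 (mod 31).
Check: 29·30 = 870 = 28·31 + 2.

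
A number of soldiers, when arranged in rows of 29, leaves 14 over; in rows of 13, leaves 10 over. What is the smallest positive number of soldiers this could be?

x ≡ 10 (mod 13) gives x ∈ {10, 23, 36, 49, 62, 75, 88, 101}.
The first of these with x mod 29 = 14 is 101.

101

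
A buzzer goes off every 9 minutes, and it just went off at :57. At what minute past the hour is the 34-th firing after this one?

34·9 = 306.
Dividing 306 by 60 gives quotient 5 and remainder 6.
(57 + 6) mod 60 = 3.

3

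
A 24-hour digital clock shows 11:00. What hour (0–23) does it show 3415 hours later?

3415 mod 24 = 7 (since 142·24 = 3408).
(11 + 7) mod 24 = 18.

18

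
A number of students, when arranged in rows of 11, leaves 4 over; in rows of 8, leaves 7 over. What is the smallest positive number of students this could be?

Since 8·7 ≡ 1 (mod 11), take x = 7 + 8·((4−7)·7 mod 11) = 7 + 8·1 = 15.
Check: 15 mod 11 = 4, 15 mod 8 = 7.

15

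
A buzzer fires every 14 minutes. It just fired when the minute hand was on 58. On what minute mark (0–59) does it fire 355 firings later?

355·14 = 4970.
4970 − 82·60 = 50, so 4970 ≡ 50 (mod 60).
(58 + 50) mod 60 = 48.

48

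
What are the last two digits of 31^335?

By repeated squaring mod 100: 31^1≡31, 31^2≡61, 31^4≡21, 31^8≡41, 31^16≡81, 31^32≡61, 31^64≡21, 31^128≡41, 31^256≡81.
335 = 1 + 2 + 4 + 8 + 64 + 256, so 31^335 ≡ 31·61·21·41·21·81 ≡ 51 (mod 100).

51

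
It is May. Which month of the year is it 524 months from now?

524 mod 12 = 8 (since 43·12 = 516).
May + 8 months → January.

January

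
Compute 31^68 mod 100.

41

By repeated squaring mod 100: 31^1≡31, 31^2≡61, 31^4≡21, 31^8≡41, 31^16≡81, 31^32≡61, 31^64≡21.
68 = 4 + 64, so 31^68 ≡ 21·21 ≡ 41 (mod 100).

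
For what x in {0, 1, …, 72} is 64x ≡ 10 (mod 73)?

7

64⁻¹ ≡ 8 (mod 73) because 64·8 = 512 = 7·73 + 1.
So x ≡ 8·10 = 80 ≡ 7 (mod 73).
Check: 64·7 = 448 = 6·73 + 10.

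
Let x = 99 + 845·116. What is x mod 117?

845·116 = 98020.
98020 mod 117 = 91 (since 837·117 = 97929).
(99 + 91) mod 117 = 73.

73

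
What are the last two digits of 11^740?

By repeated squaring mod 100: 11^1≡11, 11^2≡21, 11^4≡41, 11^8≡81, 11^16≡61, 11^32≡21, 11^64≡41, 11^128≡81, 11^256≡61, 11^512≡21.
740 = 4 + 32 + 64 + 128 + 512, so 11^740 ≡ 41·21·41·81·21 ≡ 1 (mod 100).

01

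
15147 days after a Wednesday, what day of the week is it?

Tuesday

15147 mod 7 = 6 (since 2163·7 = 15141).
Wednesday + 6 days → Tuesday.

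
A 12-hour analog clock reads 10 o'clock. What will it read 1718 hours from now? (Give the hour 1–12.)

12

Dividing 1718 by 12 gives quotient 143 and remainder 2.
10 + 2 → 12 on a 12-hour dial.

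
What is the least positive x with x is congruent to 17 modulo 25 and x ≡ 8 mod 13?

Since 13·2 ≡ 1 (mod 25), take x = 8 + 13·((17−8)·2 mod 25) = 8 + 13·18 = 242.
Check: 242 mod 25 = 17, 242 mod 13 = 8.

242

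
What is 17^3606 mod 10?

The units digit of 17^n cycles with period 4: 7, 9, 3, 1, …
3606 leaves remainder 2 on division by 4, so 17^3606 ends in 9.

9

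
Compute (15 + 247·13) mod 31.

2

247·13 = 3211.
3211 − 103·31 = 18, so 3211 ≡ 18 (mod 31).
(15 + 18) mod 31 = 2.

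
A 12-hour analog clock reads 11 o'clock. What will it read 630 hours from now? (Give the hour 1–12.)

5

Dividing 630 by 12 gives quotient 52 and remainder 6.
11 + 6 → 5 on a 12-hour dial.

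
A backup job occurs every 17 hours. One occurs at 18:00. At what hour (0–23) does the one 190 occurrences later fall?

8

190·17 = 3230.
Dividing 3230 by 24 gives quotient 134 and remainder 14.
(18 + 14) mod 24 = 8.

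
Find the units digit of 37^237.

7

Powers of 7 mod 10 repeat with period 4: 7, 9, 3, 1.
237 mod 4 = 1, so the last digit matches 7^1 = 7.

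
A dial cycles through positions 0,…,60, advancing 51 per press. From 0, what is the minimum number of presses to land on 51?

1

The inverse of 51 mod 61 is 6 (since 51·6 = 306 ≡ 1).
Multiplying both sides by 6: x ≡ 6·51 = 306 ≡ 1 (mod 61).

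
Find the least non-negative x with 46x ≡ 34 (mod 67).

59

46⁻¹ ≡ 51 (mod 67) because 46·51 = 2346 = 35·67 + 1.
Multiplying both sides by 51: x ≡ 51·34 = 1734 ≡ 59 (mod 67).
Check: 46·59 = 2714 = 40·67 + 34.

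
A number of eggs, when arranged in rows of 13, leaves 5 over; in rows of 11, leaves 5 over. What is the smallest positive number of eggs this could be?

x ≡ 5 (mod 11) gives x ∈ {5}.
The first of these with x mod 13 = 5 is 5.

5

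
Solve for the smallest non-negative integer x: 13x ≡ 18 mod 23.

The inverse of 13 mod 23 is 16 (since 13·16 = 208 ≡ 1).
So x ≡ 16·18 = 288 ≡ 12 (mod 23).

12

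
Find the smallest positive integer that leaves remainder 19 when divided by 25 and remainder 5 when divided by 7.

x ≡ 5 (mod 7) gives x ∈ {5, 12, 19}.
The first of these with x mod 25 = 19 is 19.

19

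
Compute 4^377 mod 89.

Successive squares of 4 mod 89: 4^1≡4, 4^2≡16, 4^4≡78, 4^8≡32, 4^16≡45, 4^32≡67, 4^64≡39, 4^128≡8, 4^256≡64.
377 = 1 + 8 + 16 + 32 + 64 + 256, so 4^377 ≡ 4·32·45·67·39·64 ≡ 64 (mod 89).

64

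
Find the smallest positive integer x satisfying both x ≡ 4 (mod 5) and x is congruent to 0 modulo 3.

x ≡ 0 (mod 3) gives x ∈ {0, 3, 6, 9}.
The first of these with x mod 5 = 4 is 9.

9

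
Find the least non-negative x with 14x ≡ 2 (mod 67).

14⁻¹ ≡ 24 (mod 67) because 14·24 = 336 = 5·67 + 1.
So x ≡ 24·2 = 48 ≡ 48 (mod 67).
Check: 14·48 = 672 = 10·67 + 2.

48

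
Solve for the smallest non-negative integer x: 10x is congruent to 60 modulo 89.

The inverse of 10 mod 89 is 9 (since 10·9 = 90 ≡ 1).
So x ≡ 9·60 = 540 ≡ 6 (mod 89).
Check: 10·6 = 60 = 0·89 + 60.

6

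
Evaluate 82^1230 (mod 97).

70

By repeated squaring mod 97: 82^1≡82, 82^2≡31, 82^4≡88, 82^8≡81, 82^16≡62, 82^32≡61, 82^64≡35, 82^128≡61, 82^256≡35, 82^512≡61, 82^1024≡35.
Since 1230 = 2 + 4 + 8 + 64 + 128 + 1024 in binary, 82^1230 ≡ 31·88·81·35·61·35 ≡ 70 (mod 97).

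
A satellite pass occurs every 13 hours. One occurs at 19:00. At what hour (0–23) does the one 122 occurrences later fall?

122·13 = 1586.
1586 = 66·24 + 2, so 1586 mod 24 = 2.
(19 + 2) mod 24 = 21.

21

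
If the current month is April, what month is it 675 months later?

July

Dividing 675 by 12 gives quotient 56 and remainder 3.
April + 3 months → July.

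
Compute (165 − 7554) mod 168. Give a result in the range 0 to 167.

7554 − 44·168 = 162, so 7554 ≡ 162 (mod 168).
(165 − 162) mod 168 = 3.

3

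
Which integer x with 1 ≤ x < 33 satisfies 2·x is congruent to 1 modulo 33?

33 = 16·2 + 1
2 = 2·1 + 0
Back-substituting gives 2·17 ≡ 1 (mod 33).

17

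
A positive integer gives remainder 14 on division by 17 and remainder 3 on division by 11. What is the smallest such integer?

14

x ≡ 3 (mod 11) gives x ∈ {3, 14}.
The first of these with x mod 17 = 14 is 14.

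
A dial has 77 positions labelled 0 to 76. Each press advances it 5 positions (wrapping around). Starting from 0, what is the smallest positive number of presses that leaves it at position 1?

31

5·31 = 155 = 2·77 + 1, so 5⁻¹ ≡ 31 (mod 77).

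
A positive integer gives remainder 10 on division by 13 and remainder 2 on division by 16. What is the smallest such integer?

Since 16·9 ≡ 1 (mod 13), take x = 2 + 16·((10−2)·9 mod 13) = 2 + 16·7 = 114.
Check: 114 mod 13 = 10, 114 mod 16 = 2.

114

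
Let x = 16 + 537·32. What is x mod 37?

537·32 = 17184.
Dividing 17184 by 37 gives quotient 464 and remainder 16.
(16 + 16) mod 37 = 32.

32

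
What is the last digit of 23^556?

Powers of 3 mod 10 repeat with period 4: 3, 9, 7, 1.
556 leaves remainder 0 on division by 4, so 23^556 ends in 1.

1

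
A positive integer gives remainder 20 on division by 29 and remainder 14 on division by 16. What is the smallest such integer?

78

Since 16·20 ≡ 1 (mod 29), take x = 14 + 16·((20−14)·20 mod 29) = 14 + 16·4 = 78.
Check: 78 mod 29 = 20, 78 mod 16 = 14.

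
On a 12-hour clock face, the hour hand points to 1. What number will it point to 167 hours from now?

12

167 = 13·12 + 11, so 167 mod 12 = 11.
1 + 11 → 12 on a 12-hour dial.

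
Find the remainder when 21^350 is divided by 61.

14

Successive squares of 21 mod 61: 21^1≡21, 21^2≡14, 21^4≡13, 21^8≡47, 21^16≡13, 21^32≡47, 21^64≡13, 21^128≡47, 21^256≡13.
350 = 2 + 4 + 8 + 16 + 64 + 256, so 21^350 ≡ 14·13·47·13·13·13 ≡ 14 (mod 61).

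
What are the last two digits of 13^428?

21

Successive squares of 13 mod 100: 13^1≡13, 13^2≡69, 13^4≡61, 13^8≡21, 13^16≡41, 13^32≡81, 13^64≡61, 13^128≡21, 13^256≡41.
428 = 4 + 8 + 32 + 128 + 256, so 13^428 ≡ 61·21·81·21·41 ≡ 21 (mod 100).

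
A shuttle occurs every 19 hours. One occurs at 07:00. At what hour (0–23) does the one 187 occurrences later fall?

8

187·19 = 3553.
3553 − 148·24 = 1, so 3553 ≡ 1 (mod 24).
(7 + 1) mod 24 = 8.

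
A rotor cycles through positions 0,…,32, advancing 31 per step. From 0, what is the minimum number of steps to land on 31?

1

31⁻¹ ≡ 16 (mod 33) because 31·16 = 496 = 15·33 + 1.
Multiplying both sides by 16: x ≡ 16·31 = 496 ≡ 1 (mod 33).
Check: 31·1 = 31 = 0·33 + 31.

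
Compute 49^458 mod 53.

Successive squares of 49 mod 53: 49^1≡49, 49^2≡16, 49^4≡44, 49^8≡28, 49^16≡42, 49^32≡15, 49^64≡13, 49^128≡10, 49^256≡47.
Since 458 = 2 + 8 + 64 + 128 + 256 in binary, 49^458 ≡ 16·28·13·10·47 ≡ 42 (mod 53).

42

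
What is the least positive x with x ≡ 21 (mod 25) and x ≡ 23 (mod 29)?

x ≡ 21 (mod 25) gives x ∈ {21, 46, 71, 96, 121, 146, 171, 196, …}.
The first of these with x mod 29 = 23 is 371.

371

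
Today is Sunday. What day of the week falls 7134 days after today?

Monday

7134 mod 7 = 1 (since 1019·7 = 7133).
Sunday + 1 day → Monday.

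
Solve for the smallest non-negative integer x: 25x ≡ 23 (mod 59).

8

The inverse of 25 mod 59 is 26 (since 25·26 = 650 ≡ 1).
So x ≡ 26·23 = 598 ≡ 8 (mod 59).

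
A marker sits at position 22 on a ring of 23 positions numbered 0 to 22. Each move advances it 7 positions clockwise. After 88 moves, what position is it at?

17

88·7 = 616.
616 mod 23 = 18 (since 26·23 = 598).
(22 + 18) mod 23 = 17.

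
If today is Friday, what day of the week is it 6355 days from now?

Thursday

6355 mod 7 = 6 (since 907·7 = 6349).
Friday + 6 days → Thursday.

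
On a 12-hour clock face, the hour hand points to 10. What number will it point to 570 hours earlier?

Dividing 570 by 12 gives quotient 47 and remainder 6.
10 − 6 → 4 on a 12-hour dial.

4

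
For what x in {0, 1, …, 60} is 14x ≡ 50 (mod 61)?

The inverse of 14 mod 61 is 48 (since 14·48 = 672 ≡ 1).
So x ≡ 48·50 = 2400 ≡ 21 (mod 61).
Check: 14·21 = 294 = 4·61 + 50.

21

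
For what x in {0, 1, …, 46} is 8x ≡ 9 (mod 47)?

The inverse of 8 mod 47 is 6 (since 8·6 = 48 ≡ 1).
Multiplying both sides by 6: x ≡ 6·9 = 54 ≡ 7 (mod 47).

7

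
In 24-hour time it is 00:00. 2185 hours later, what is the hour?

1

Dividing 2185 by 24 gives quotient 91 and remainder 1.
(0 + 1) mod 24 = 1.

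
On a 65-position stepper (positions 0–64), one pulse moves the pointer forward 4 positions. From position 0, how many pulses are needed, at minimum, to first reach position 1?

49

65 = 16·4 + 1
4 = 4·1 + 0
Back-substituting gives 4·49 ≡ 1 (mod 65).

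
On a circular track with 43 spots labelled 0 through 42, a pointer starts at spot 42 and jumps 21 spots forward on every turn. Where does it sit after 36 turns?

24

36·21 = 756.
Dividing 756 by 43 gives quotient 17 and remainder 25.
(42 + 25) mod 43 = 24.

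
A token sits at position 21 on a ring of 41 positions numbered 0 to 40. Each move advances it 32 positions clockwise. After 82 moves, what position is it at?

82·32 = 2624.
2624 − 64·41 = 0, so 2624 ≡ 0 (mod 41).
(21 + 0) mod 41 = 21.

21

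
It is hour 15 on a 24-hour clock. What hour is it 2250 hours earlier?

Dividing 2250 by 24 gives quotient 93 and remainder 18.
(15 − 18) mod 24 = 21.

21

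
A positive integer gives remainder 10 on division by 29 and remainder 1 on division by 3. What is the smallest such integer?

Since 3·10 ≡ 1 (mod 29), take x = 1 + 3·((10−1)·10 mod 29) = 1 + 3·3 = 10.
Check: 10 mod 29 = 10, 10 mod 3 = 1.

10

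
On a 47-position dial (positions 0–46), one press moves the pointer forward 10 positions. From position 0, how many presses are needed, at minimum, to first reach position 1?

33

10·33 = 330 = 7·47 + 1, so 10⁻¹ ≡ 33 (mod 47).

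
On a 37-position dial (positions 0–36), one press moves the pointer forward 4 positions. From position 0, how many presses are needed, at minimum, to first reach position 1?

37 = 9·4 + 1
4 = 4·1 + 0
Back-substituting gives 4·28 ≡ 1 (mod 37).

28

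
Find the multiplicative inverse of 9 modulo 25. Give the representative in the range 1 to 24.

25 = 2·9 + 7
9 = 1·7 + 2
7 = 3·2 + 1
2 = 2·1 + 0
Back-substituting gives 9·14 ≡ 1 (mod 25).

14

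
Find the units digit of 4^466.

6

Last digits of 4^n: 4, 6 (period 2).
466 mod 2 = 0, so the last digit matches 4^2 = 6.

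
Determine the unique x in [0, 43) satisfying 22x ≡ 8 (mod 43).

16

22⁻¹ ≡ 2 (mod 43) because 22·2 = 44 = 1·43 + 1.
So x ≡ 2·8 = 16 ≡ 16 (mod 43).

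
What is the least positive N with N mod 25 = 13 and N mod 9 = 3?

x ≡ 3 (mod 9) gives x ∈ {3, 12, 21, 30, 39, 48, 57, 66, …}.
The first of these with x mod 25 = 13 is 138.

138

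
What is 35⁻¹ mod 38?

35·25 = 875 = 23·38 + 1, so 35⁻¹ ≡ 25 (mod 38).

25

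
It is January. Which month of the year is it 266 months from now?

266 mod 12 = 2 (since 22·12 = 264).
January + 2 months → March.

March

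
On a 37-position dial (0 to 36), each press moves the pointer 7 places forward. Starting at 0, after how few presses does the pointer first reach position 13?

23

7⁻¹ ≡ 16 (mod 37) because 7·16 = 112 = 3·37 + 1.
So x ≡ 16·13 = 208 ≡ 23 (mod 37).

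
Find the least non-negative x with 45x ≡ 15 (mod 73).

The inverse of 45 mod 73 is 13 (since 45·13 = 585 ≡ 1).
So x ≡ 13·15 = 195 ≡ 49 (mod 73).

49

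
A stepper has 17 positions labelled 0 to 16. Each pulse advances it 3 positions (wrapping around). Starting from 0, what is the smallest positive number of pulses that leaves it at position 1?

17 = 5·3 + 2
3 = 1·2 + 1
2 = 2·1 + 0
Back-substituting gives 3·6 ≡ 1 (mod 17).

6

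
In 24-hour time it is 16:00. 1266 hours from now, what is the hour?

1266 − 52·24 = 18, so 1266 ≡ 18 (mod 24).
(16 + 18) mod 24 = 10.

10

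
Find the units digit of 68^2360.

6

Powers of 8 mod 10 repeat with period 4: 8, 4, 2, 6.
2360 leaves remainder 0 on division by 4, so 68^2360 ends in 6.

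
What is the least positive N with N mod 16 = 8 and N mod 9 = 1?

Since 9·9 ≡ 1 (mod 16), take x = 1 + 9·((8−1)·9 mod 16) = 1 + 9·15 = 136.
Check: 136 mod 16 = 8, 136 mod 9 = 1.

136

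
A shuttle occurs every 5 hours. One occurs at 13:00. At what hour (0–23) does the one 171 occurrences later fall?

4

171·5 = 855.
855 mod 24 = 15 (since 35·24 = 840).
(13 + 15) mod 24 = 4.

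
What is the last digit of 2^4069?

2

Powers of 2 mod 10 repeat with period 4: 2, 4, 8, 6.
4069 mod 4 = 1, so the last digit matches 2^1 = 2.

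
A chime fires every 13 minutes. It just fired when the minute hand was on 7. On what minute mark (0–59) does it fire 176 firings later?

176·13 = 2288.
Dividing 2288 by 60 gives quotient 38 and remainder 8.
(7 + 8) mod 60 = 15.

15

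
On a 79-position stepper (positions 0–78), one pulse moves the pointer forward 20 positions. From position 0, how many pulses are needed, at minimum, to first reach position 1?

4

79 = 3·20 + 19
20 = 1·19 + 1
19 = 19·1 + 0
Back-substituting gives 20·4 ≡ 1 (mod 79).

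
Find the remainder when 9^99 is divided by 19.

Square-and-reduce mod 19: 9^1≡9, 9^2≡5, 9^4≡6, 9^8≡17, 9^16≡4, 9^32≡16, 9^64≡9.
99 = 1 + 2 + 32 + 64, so 9^99 ≡ 9·5·16·9 ≡ 1 (mod 19).

1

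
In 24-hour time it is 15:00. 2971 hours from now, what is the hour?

10

2971 mod 24 = 19 (since 123·24 = 2952).
(15 + 19) mod 24 = 10.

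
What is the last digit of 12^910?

Powers of 2 mod 10 repeat with period 4: 2, 4, 8, 6.
910 mod 4 = 2, so the last digit matches 2^2 = 4.

4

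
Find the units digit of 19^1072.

1

Powers of 9 mod 10 repeat with period 2: 9, 1.
1072 leaves remainder 0 on division by 2, so 19^1072 ends in 1.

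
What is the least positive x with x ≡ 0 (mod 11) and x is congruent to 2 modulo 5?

Since 5·9 ≡ 1 (mod 11), take x = 2 + 5·((0−2)·9 mod 11) = 2 + 5·4 = 22.
Check: 22 mod 11 = 0, 22 mod 5 = 2.

22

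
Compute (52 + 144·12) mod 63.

144·12 = 1728.
1728 = 27·63 + 27, so 1728 mod 63 = 27.
(52 + 27) mod 63 = 16.

16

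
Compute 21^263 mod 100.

By repeated squaring mod 100: 21^1≡21, 21^2≡41, 21^4≡81, 21^8≡61, 21^16≡21, 21^32≡41, 21^64≡81, 21^128≡61, 21^256≡21.
263 = 1 + 2 + 4 + 256, so 21^263 ≡ 21·41·81·21 ≡ 61 (mod 100).

61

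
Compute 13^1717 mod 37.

5

By repeated squaring mod 37: 13^1≡13, 13^2≡21, 13^4≡34, 13^8≡9, 13^16≡7, 13^32≡12, 13^64≡33, 13^128≡16, 13^256≡34, 13^512≡9, 13^1024≡7.
1717 = 1 + 4 + 16 + 32 + 128 + 512 + 1024, so 13^1717 ≡ 13·34·7·12·16·9·7 ≡ 5 (mod 37).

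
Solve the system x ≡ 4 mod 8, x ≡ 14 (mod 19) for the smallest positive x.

52

x ≡ 4 (mod 8) gives x ∈ {4, 12, 20, 28, 36, 44, 52}.
The first of these with x mod 19 = 14 is 52.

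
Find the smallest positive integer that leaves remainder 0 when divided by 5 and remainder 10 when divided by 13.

Since 13·2 ≡ 1 (mod 5), take x = 10 + 13·((0−10)·2 mod 5) = 10 + 13·0 = 10.
Check: 10 mod 5 = 0, 10 mod 13 = 10.

10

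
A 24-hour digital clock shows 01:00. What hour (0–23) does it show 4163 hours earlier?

4163 − 173·24 = 11, so 4163 ≡ 11 (mod 24).
(1 − 11) mod 24 = 14.

14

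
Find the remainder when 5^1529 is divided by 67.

Square-and-reduce mod 67: 5^1≡5, 5^2≡25, 5^4≡22, 5^8≡15, 5^16≡24, 5^32≡40, 5^64≡59, 5^128≡64, 5^256≡9, 5^512≡14, 5^1024≡62.
Since 1529 = 1 + 8 + 16 + 32 + 64 + 128 + 256 + 1024 in binary, 5^1529 ≡ 5·15·24·40·59·64·9·62 ≡ 66 (mod 67).

66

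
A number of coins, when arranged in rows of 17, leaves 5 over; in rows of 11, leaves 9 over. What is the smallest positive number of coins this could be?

x ≡ 9 (mod 11) gives x ∈ {9, 20, 31, 42, 53, 64, 75, 86, …}.
The first of these with x mod 17 = 5 is 141.

141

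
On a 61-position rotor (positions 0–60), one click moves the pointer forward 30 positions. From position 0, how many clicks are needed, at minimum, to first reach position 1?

30·59 = 1770 = 29·61 + 1, so 30⁻¹ ≡ 59 (mod 61).

59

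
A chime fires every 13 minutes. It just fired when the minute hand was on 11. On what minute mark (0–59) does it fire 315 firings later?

26

315·13 = 4095.
4095 = 68·60 + 15, so 4095 mod 60 = 15.
(11 + 15) mod 60 = 26.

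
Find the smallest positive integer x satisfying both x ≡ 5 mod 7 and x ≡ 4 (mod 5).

19

Since 5·3 ≡ 1 (mod 7), take x = 4 + 5·((5−4)·3 mod 7) = 4 + 5·3 = 19.
Check: 19 mod 7 = 5, 19 mod 5 = 4.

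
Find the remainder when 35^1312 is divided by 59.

12

Successive squares of 35 mod 59: 35^1≡35, 35^2≡45, 35^4≡19, 35^8≡7, 35^16≡49, 35^32≡41, 35^64≡29, 35^128≡15, 35^256≡48, 35^512≡3, 35^1024≡9.
Since 1312 = 32 + 256 + 1024 in binary, 35^1312 ≡ 41·48·9 ≡ 12 (mod 59).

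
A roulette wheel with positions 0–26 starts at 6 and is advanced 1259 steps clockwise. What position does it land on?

1259 mod 27 = 17 (since 46·27 = 1242).
(6 + 17) mod 27 = 23.

23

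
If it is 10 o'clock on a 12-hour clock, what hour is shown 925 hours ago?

9

925 − 77·12 = 1, so 925 ≡ 1 (mod 12).
10 − 1 → 9 on a 12-hour dial.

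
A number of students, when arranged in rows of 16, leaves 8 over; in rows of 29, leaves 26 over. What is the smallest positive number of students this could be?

x ≡ 8 (mod 16) gives x ∈ {8, 24, 40, 56, 72, 88, 104, 120, …}.
The first of these with x mod 29 = 26 is 200.

200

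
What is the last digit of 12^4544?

6

Last digits of 2^n: 2, 4, 8, 6 (period 4).
4544 leaves remainder 0 on division by 4, so 12^4544 ends in 6.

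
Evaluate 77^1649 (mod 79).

6

Successive squares of 77 mod 79: 77^1≡77, 77^2≡4, 77^4≡16, 77^8≡19, 77^16≡45, 77^32≡50, 77^64≡51, 77^128≡73, 77^256≡36, 77^512≡32, 77^1024≡76.
Since 1649 = 1 + 16 + 32 + 64 + 512 + 1024 in binary, 77^1649 ≡ 77·45·50·51·32·76 ≡ 6 (mod 79).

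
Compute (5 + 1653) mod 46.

2

1653 − 35·46 = 43, so 1653 ≡ 43 (mod 46).
(5 + 43) mod 46 = 2.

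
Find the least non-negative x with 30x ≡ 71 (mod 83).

The inverse of 30 mod 83 is 36 (since 30·36 = 1080 ≡ 1).
So x ≡ 36·71 = 2556 ≡ 66 (mod 83).
Check: 30·66 = 1980 = 23·83 + 71.

66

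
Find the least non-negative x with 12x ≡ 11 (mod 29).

13

The inverse of 12 mod 29 is 17 (since 12·17 = 204 ≡ 1).
So x ≡ 17·11 = 187 ≡ 13 (mod 29).
Check: 12·13 = 156 = 5·29 + 11.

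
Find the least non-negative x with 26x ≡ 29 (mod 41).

The inverse of 26 mod 41 is 30 (since 26·30 = 780 ≡ 1).
Multiplying both sides by 30: x ≡ 30·29 = 870 ≡ 9 (mod 41).

9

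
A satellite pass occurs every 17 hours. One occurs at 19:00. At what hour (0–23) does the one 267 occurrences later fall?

22

267·17 = 4539.
4539 = 189·24 + 3, so 4539 mod 24 = 3.
(19 + 3) mod 24 = 22.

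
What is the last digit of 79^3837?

Last digits of 9^n: 9, 1 (period 2).
3837 leaves remainder 1 on division by 2, so 79^3837 ends in 9.

9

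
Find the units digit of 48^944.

6

The units digit of 48^n cycles with period 4: 8, 4, 2, 6, …
944 leaves remainder 0 on division by 4, so 48^944 ends in 6.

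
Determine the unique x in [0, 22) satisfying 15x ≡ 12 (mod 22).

14

The inverse of 15 mod 22 is 3 (since 15·3 = 45 ≡ 1).
So x ≡ 3·12 = 36 ≡ 14 (mod 22).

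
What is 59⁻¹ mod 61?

59·30 = 1770 = 29·61 + 1, so 59⁻¹ ≡ 30 (mod 61).

30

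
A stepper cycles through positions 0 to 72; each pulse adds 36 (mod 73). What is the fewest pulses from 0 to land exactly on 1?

73 = 2·36 + 1
36 = 36·1 + 0
Back-substituting gives 36·71 ≡ 1 (mod 73).

71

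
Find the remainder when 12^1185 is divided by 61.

1

Square-and-reduce mod 61: 12^1≡12, 12^2≡22, 12^4≡57, 12^8≡16, 12^16≡12, 12^32≡22, 12^64≡57, 12^128≡16, 12^256≡12, 12^512≡22, 12^1024≡57.
Since 1185 = 1 + 32 + 128 + 1024 in binary, 12^1185 ≡ 12·22·16·57 ≡ 1 (mod 61).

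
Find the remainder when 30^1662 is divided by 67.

By repeated squaring mod 67: 30^1≡30, 30^2≡29, 30^4≡37, 30^8≡29, 30^16≡37, 30^32≡29, 30^64≡37, 30^128≡29, 30^256≡37, 30^512≡29, 30^1024≡37.
Since 1662 = 2 + 4 + 8 + 16 + 32 + 64 + 512 + 1024 in binary, 30^1662 ≡ 29·37·29·37·29·37·29·37 ≡ 1 (mod 67).

1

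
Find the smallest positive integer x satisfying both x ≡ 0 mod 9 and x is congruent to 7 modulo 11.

18

Since 11·5 ≡ 1 (mod 9), take x = 7 + 11·((0−7)·5 mod 9) = 7 + 11·1 = 18.
Check: 18 mod 9 = 0, 18 mod 11 = 7.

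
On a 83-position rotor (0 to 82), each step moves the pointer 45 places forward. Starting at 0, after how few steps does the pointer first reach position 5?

37

The inverse of 45 mod 83 is 24 (since 45·24 = 1080 ≡ 1).
So x ≡ 24·5 = 120 ≡ 37 (mod 83).
Check: 45·37 = 1665 = 20·83 + 5.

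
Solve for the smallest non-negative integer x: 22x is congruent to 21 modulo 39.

24

The inverse of 22 mod 39 is 16 (since 22·16 = 352 ≡ 1).
Multiplying both sides by 16: x ≡ 16·21 = 336 ≡ 24 (mod 39).
Check: 22·24 = 528 = 13·39 + 21.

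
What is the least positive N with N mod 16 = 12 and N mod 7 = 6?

Since 7·7 ≡ 1 (mod 16), take x = 6 + 7·((12−6)·7 mod 16) = 6 + 7·10 = 76.
Check: 76 mod 16 = 12, 76 mod 7 = 6.

76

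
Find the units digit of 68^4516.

Last digits of 8^n: 8, 4, 2, 6 (period 4).
4516 mod 4 = 0, so the last digit matches 8^4 = 6.

6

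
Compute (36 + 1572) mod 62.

58

1572 = 25·62 + 22, so 1572 mod 62 = 22.
(36 + 22) mod 62 = 58.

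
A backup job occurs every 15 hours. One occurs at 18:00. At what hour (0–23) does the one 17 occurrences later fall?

17·15 = 255.
255 mod 24 = 15 (since 10·24 = 240).
(18 + 15) mod 24 = 9.

9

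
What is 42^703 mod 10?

8

Powers of 2 mod 10 repeat with period 4: 2, 4, 8, 6.
703 mod 4 = 3, so the last digit matches 2^3 = 8.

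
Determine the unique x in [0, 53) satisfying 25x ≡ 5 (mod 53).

32

The inverse of 25 mod 53 is 17 (since 25·17 = 425 ≡ 1).
Multiplying both sides by 17: x ≡ 17·5 = 85 ≡ 32 (mod 53).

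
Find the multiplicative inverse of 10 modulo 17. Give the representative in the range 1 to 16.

12

17 = 1·10 + 7
10 = 1·7 + 3
7 = 2·3 + 1
3 = 3·1 + 0
Back-substituting gives 10·12 ≡ 1 (mod 17).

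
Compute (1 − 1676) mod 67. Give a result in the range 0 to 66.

0

Dividing 1676 by 67 gives quotient 25 and remainder 1.
(1 − 1) mod 67 = 0.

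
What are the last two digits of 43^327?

07

By repeated squaring mod 100: 43^1≡43, 43^2≡49, 43^4≡1, 43^8≡1, 43^16≡1, 43^32≡1, 43^64≡1, 43^128≡1, 43^256≡1.
Since 327 = 1 + 2 + 4 + 64 + 256 in binary, 43^327 ≡ 43·49·1·1·1 ≡ 7 (mod 100).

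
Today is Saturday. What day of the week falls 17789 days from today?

Dividing 17789 by 7 gives quotient 2541 and remainder 2.
Saturday + 2 days → Monday.

Monday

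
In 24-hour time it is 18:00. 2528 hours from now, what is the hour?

2528 − 105·24 = 8, so 2528 ≡ 8 (mod 24).
(18 + 8) mod 24 = 2.

2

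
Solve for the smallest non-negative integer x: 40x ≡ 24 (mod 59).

36

The inverse of 40 mod 59 is 31 (since 40·31 = 1240 ≡ 1).
Multiplying both sides by 31: x ≡ 31·24 = 744 ≡ 36 (mod 59).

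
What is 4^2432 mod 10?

Last digits of 4^n: 4, 6 (period 2).
2432 leaves remainder 0 on division by 2, so 4^2432 ends in 6.

6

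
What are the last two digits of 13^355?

57

Square-and-reduce mod 100: 13^1≡13, 13^2≡69, 13^4≡61, 13^8≡21, 13^16≡41, 13^32≡81, 13^64≡61, 13^128≡21, 13^256≡41.
Since 355 = 1 + 2 + 32 + 64 + 256 in binary, 13^355 ≡ 13·69·81·61·41 ≡ 57 (mod 100).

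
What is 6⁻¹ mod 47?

6·8 = 48 = 1·47 + 1, so 6⁻¹ ≡ 8 (mod 47).

8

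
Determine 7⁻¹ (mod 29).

25

7·25 = 175 = 6·29 + 1, so 7⁻¹ ≡ 25 (mod 29).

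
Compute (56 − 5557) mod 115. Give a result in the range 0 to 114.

19

5557 − 48·115 = 37, so 5557 ≡ 37 (mod 115).
(56 − 37) mod 115 = 19.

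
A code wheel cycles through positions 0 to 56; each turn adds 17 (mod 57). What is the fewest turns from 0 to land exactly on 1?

47

17·47 = 799 = 14·57 + 1, so 17⁻¹ ≡ 47 (mod 57).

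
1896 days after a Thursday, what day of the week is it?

Wednesday

1896 = 270·7 + 6, so 1896 mod 7 = 6.
Thursday + 6 days → Wednesday.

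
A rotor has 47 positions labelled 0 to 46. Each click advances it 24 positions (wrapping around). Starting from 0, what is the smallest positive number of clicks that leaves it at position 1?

2

47 = 1·24 + 23
24 = 1·23 + 1
23 = 23·1 + 0
Back-substituting gives 24·2 ≡ 1 (mod 47).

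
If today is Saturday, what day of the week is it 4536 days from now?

Saturday

4536 mod 7 = 0 (since 648·7 = 4536).
Saturday + 0 days → Saturday.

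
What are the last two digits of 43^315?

Square-and-reduce mod 100: 43^1≡43, 43^2≡49, 43^4≡1, 43^8≡1, 43^16≡1, 43^32≡1, 43^64≡1, 43^128≡1, 43^256≡1.
315 = 1 + 2 + 8 + 16 + 32 + 256, so 43^315 ≡ 43·49·1·1·1·1 ≡ 7 (mod 100).

07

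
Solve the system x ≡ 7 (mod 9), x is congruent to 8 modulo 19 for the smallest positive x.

Since 19·1 ≡ 1 (mod 9), take x = 8 + 19·((7−8)·1 mod 9) = 8 + 19·8 = 160.
Check: 160 mod 9 = 7, 160 mod 19 = 8.

160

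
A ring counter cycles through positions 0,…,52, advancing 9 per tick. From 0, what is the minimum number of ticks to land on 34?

The inverse of 9 mod 53 is 6 (since 9·6 = 54 ≡ 1).
Multiplying both sides by 6: x ≡ 6·34 = 204 ≡ 45 (mod 53).

45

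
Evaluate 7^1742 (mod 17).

Successive squares of 7 mod 17: 7^1≡7, 7^2≡15, 7^4≡4, 7^8≡16, 7^16≡1, 7^32≡1, 7^64≡1, 7^128≡1, 7^256≡1, 7^512≡1, 7^1024≡1.
1742 = 2 + 4 + 8 + 64 + 128 + 512 + 1024, so 7^1742 ≡ 15·4·16·1·1·1·1 ≡ 8 (mod 17).

8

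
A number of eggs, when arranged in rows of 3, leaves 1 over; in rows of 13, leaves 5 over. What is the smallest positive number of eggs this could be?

x ≡ 1 (mod 3) gives x ∈ {1, 4, 7, 10, 13, 16, 19, 22, …}.
The first of these with x mod 13 = 5 is 31.

31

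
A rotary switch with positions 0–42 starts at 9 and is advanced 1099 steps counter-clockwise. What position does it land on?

1099 mod 43 = 24 (since 25·43 = 1075).
(9 − 24) mod 43 = 28.

28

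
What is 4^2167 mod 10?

Powers of 4 mod 10 repeat with period 2: 4, 6.
2167 mod 2 = 1, so the last digit matches 4^1 = 4.

4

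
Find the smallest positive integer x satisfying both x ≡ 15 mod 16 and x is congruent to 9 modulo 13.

191

x ≡ 9 (mod 13) gives x ∈ {9, 22, 35, 48, 61, 74, 87, 100, …}.
The first of these with x mod 16 = 15 is 191.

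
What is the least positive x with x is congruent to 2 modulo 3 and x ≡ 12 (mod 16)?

x ≡ 2 (mod 3) gives x ∈ {2, 5, 8, 11, 14, 17, 20, 23, …}.
The first of these with x mod 16 = 12 is 44.

44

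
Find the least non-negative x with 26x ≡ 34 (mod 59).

24

26⁻¹ ≡ 25 (mod 59) because 26·25 = 650 = 11·59 + 1.
So x ≡ 25·34 = 850 ≡ 24 (mod 59).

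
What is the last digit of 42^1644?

The units digit of 42^n cycles with period 4: 2, 4, 8, 6, …
1644 leaves remainder 0 on division by 4, so 42^1644 ends in 6.

6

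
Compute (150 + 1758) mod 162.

126

1758 = 10·162 + 138, so 1758 mod 162 = 138.
(150 + 138) mod 162 = 126.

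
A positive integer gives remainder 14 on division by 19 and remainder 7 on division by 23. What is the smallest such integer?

x ≡ 14 (mod 19) gives x ∈ {14, 33, 52, 71, 90, 109, 128, 147, …}.
The first of these with x mod 23 = 7 is 375.

375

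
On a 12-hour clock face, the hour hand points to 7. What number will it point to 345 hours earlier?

345 − 28·12 = 9, so 345 ≡ 9 (mod 12).
7 − 9 → 10 on a 12-hour dial.

10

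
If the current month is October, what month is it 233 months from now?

March

Dividing 233 by 12 gives quotient 19 and remainder 5.
October + 5 months → March.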